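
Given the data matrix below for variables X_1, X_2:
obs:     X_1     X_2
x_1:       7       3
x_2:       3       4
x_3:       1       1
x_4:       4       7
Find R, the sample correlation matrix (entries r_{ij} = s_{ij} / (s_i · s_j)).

Step 1 — column means:
  mean(X_1) = (7 + 3 + 1 + 4) / 4 = 15/4 = 3.75
  mean(X_2) = (3 + 4 + 1 + 7) / 4 = 15/4 = 3.75

Step 2 — sample variances and covariances s[i,j] = (1/(n-1)) · Σ_k (x_{k,i} - mean_i) · (x_{k,j} - mean_j), with n-1 = 3:
  s[X_1,X_1] = ((3.25)·(3.25) + (-0.75)·(-0.75) + (-2.75)·(-2.75) + (0.25)·(0.25)) / 3 = 18.75/3 = 6.25
  s[X_1,X_2] = ((3.25)·(-0.75) + (-0.75)·(0.25) + (-2.75)·(-2.75) + (0.25)·(3.25)) / 3 = 5.75/3 = 1.9167
  s[X_2,X_2] = ((-0.75)·(-0.75) + (0.25)·(0.25) + (-2.75)·(-2.75) + (3.25)·(3.25)) / 3 = 18.75/3 = 6.25
  Sample standard deviations s_i = √(s[i,i]):
  s(X_1) = √(6.25) = 2.5
  s(X_2) = √(6.25) = 2.5

Step 3 — r_{ij} = s_{ij} / (s_i · s_j):
  r[X_1,X_1] = 1 (diagonal).
  r[X_1,X_2] = 1.9167 / (2.5 · 2.5) = 1.9167 / 6.25 = 0.3067
  r[X_2,X_2] = 1 (diagonal).

R is symmetric with unit diagonal. Assembling:

R = [[1, 0.3067],
 [0.3067, 1]]


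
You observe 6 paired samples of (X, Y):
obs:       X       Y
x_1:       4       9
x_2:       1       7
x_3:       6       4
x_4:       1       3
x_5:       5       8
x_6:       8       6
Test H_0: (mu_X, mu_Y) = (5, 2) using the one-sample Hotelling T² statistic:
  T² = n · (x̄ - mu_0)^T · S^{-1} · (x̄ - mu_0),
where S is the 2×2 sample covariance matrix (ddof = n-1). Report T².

Step 1 — sample mean vector:
  mean(X) = (4 + 1 + 6 + 1 + 5 + 8) / 6 = 25/6 = 4.1667
  mean(Y) = (9 + 7 + 4 + 3 + 8 + 6) / 6 = 37/6 = 6.1667
  x̄ = (4.1667, 6.1667),  deviation x̄ - mu_0 = (4.1667, 6.1667) - (5, 2) = (-0.8333, 4.1667).

Step 2 — sample covariance matrix, S[i,j] = (1/(n-1)) · Σ_k (x_{k,i} - mean_i) · (x_{k,j} - mean_j), divisor n-1 = 5:
  S[X,X] = ((-0.1667)·(-0.1667) + (-3.1667)·(-3.1667) + (1.8333)·(1.8333) + (-3.1667)·(-3.1667) + (0.8333)·(0.8333) + (3.8333)·(3.8333)) / 5 = 38.8333/5 = 7.7667
  S[X,Y] = ((-0.1667)·(2.8333) + (-3.1667)·(0.8333) + (1.8333)·(-2.1667) + (-3.1667)·(-3.1667) + (0.8333)·(1.8333) + (3.8333)·(-0.1667)) / 5 = 3.8333/5 = 0.7667
  S[Y,Y] = ((2.8333)·(2.8333) + (0.8333)·(0.8333) + (-2.1667)·(-2.1667) + (-3.1667)·(-3.1667) + (1.8333)·(1.8333) + (-0.1667)·(-0.1667)) / 5 = 26.8333/5 = 5.3667
  S = [[7.7667, 0.7667],
 [0.7667, 5.3667]].

Step 3 — invert S. det(S) = 7.7667·5.3667 - (0.7667)² = 41.0933.
  S^{-1} = (1/det) · [[d, -b], [-b, a]] = [[0.1306, -0.0187],
 [-0.0187, 0.189]].

Step 4 — quadratic form (x̄ - mu_0)^T · S^{-1} · (x̄ - mu_0):
  S^{-1} · (x̄ - mu_0) = (-0.1866, 0.803),
  (x̄ - mu_0)^T · [...] = (-0.8333)·(-0.1866) + (4.1667)·(0.803) = 3.5015.

Step 5 — scale by n: T² = 6 · 3.5015 = 21.0091.

T² ≈ 21.0091


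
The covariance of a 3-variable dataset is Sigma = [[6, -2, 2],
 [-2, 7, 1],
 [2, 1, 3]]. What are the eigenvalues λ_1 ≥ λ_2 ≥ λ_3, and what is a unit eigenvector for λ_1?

Step 1 — characteristic polynomial p(λ) = det(λI - Sigma) = λ³ - tr·λ² + c_1·λ - det, where tr = trace, c_1 = sum of the principal 2×2 minors, det = det(Sigma):
  tr = 6 + 7 + 3 = 16,
  c_1 = (6·7 - (-2)²) + (6·3 - (2)²) + (7·3 - (1)²) = 38 + 14 + 20 = 72,
  det = 6·(7·3 - (1)²) - (-2)·((-2)·3 - (1)·(2)) + (2)·((-2)·(1) - 7·(2)) = 6·(20) - (-2)·(-8) + (2)·(-16) = 72.
  So p(λ) = λ³ - 16λ² + 72λ - 72.
Step 2 — look for an integer root (rational root theorem: any rational root is an integer divisor of 72). Testing λ = 6:
  p(6) = 216 - 576 + 432 - 72 = 0  ✓
  Dividing out (λ - 6): p(λ) = (λ - 6)(λ² - 10λ + 12).
Step 3 — remaining eigenvalues from the quadratic λ² - 10λ + 12 = 0:
  Δ = 10² - 4·12 = 100 - 48 = 52,  λ = (10 ± √52)/2 = (10 ± 7.2111)/2 ≈ 8.6056 or 1.3944.
  Sorted: λ_1 = 8.6056,  λ_2 = 6,  λ_3 = 1.3944  (check: sum = 16 = tr ✓).

Step 4 — unit eigenvector for λ_1 ≈ 8.6056: v spans the null space of (Sigma - λ_1 I), whose rows are
  r_1 = (-2.6056, -2, 2),  r_2 = (-2, -1.6056, 1),  r_3 = (2, 1, -5.6056).
  v is orthogonal to every row, so take v ∝ r_1 × r_2 = ((-2)·(1) - (2)·(-1.6056), (2)·(-2) - (-2.6056)·(1), (-2.6056)·(-1.6056) - (-2)·(-2)) ≈ (1.2111, -1.3944, 0.1833).
  Let u = (1.2111, -1.3944, 0.1833).
  ||u|| = √((1.2111)² + (-1.3944)² + (0.1833)²) = √(3.4449) ≈ 1.856,  v_1 = u/||u|| ≈ (0.6525, -0.7513, 0.0988) (||v_1|| = 1).

λ_1 = 8.6056,  λ_2 = 6,  λ_3 = 1.3944;  v_1 ≈ (0.6525, -0.7513, 0.0988)


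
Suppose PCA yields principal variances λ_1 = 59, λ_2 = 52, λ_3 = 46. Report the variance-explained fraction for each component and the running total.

Step 1 — total variance = trace(Sigma) = Σ λ_i = 59 + 52 + 46 = 157.

Step 2 — fraction explained by component i = λ_i / Σ λ:
  PC1: 59/157 = 0.3758
  PC2: 52/157 = 0.3312
  PC3: 46/157 = 0.293

Step 3 — cumulative fraction after k components = (λ_1 + ... + λ_k) / Σ λ:
  k = 1: 59/157 = 0.3758
  k = 2: (59 + 52)/157 = 111/157 = 0.707
  k = 3: (59 + 52 + 46)/157 = 157/157 = 1

Summary (fraction, with percent):

explained: PC1 0.3758 (37.58%), PC2 0.3312 (33.12%), PC3 0.293 (29.3%);  cumulative: 0.3758, 0.707, 1


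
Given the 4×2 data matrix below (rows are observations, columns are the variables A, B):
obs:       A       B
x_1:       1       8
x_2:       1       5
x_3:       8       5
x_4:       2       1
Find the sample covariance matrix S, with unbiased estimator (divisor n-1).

Step 1 — column means:
  mean(A) = (1 + 1 + 8 + 2) / 4 = 12/4 = 3
  mean(B) = (8 + 5 + 5 + 1) / 4 = 19/4 = 4.75

Step 2 — sample covariance S[i,j] = (1/(n-1)) · Σ_k (x_{k,i} - mean_i) · (x_{k,j} - mean_j), with n-1 = 3.
  S[A,A] = ((-2)·(-2) + (-2)·(-2) + (5)·(5) + (-1)·(-1)) / 3 = 34/3 = 11.3333
  S[A,B] = ((-2)·(3.25) + (-2)·(0.25) + (5)·(0.25) + (-1)·(-3.75)) / 3 = -2/3 = -0.6667
  S[B,B] = ((3.25)·(3.25) + (0.25)·(0.25) + (0.25)·(0.25) + (-3.75)·(-3.75)) / 3 = 24.75/3 = 8.25

S is symmetric (S[j,i] = S[i,j]). Assembling:

S = [[11.3333, -0.6667],
 [-0.6667, 8.25]]


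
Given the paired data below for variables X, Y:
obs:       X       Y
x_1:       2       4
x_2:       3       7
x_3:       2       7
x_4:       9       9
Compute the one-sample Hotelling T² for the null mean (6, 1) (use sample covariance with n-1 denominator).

Step 1 — sample mean vector:
  mean(X) = (2 + 3 + 2 + 9) / 4 = 16/4 = 4
  mean(Y) = (4 + 7 + 7 + 9) / 4 = 27/4 = 6.75
  x̄ = (4, 6.75),  deviation x̄ - mu_0 = (4, 6.75) - (6, 1) = (-2, 5.75).

Step 2 — sample covariance matrix, S[i,j] = (1/(n-1)) · Σ_k (x_{k,i} - mean_i) · (x_{k,j} - mean_j), divisor n-1 = 3:
  S[X,X] = ((-2)·(-2) + (-1)·(-1) + (-2)·(-2) + (5)·(5)) / 3 = 34/3 = 11.3333
  S[X,Y] = ((-2)·(-2.75) + (-1)·(0.25) + (-2)·(0.25) + (5)·(2.25)) / 3 = 16/3 = 5.3333
  S[Y,Y] = ((-2.75)·(-2.75) + (0.25)·(0.25) + (0.25)·(0.25) + (2.25)·(2.25)) / 3 = 12.75/3 = 4.25
  S = [[11.3333, 5.3333],
 [5.3333, 4.25]].

Step 3 — invert S. det(S) = 11.3333·4.25 - (5.3333)² = 19.7222.
  S^{-1} = (1/det) · [[d, -b], [-b, a]] = [[0.2155, -0.2704],
 [-0.2704, 0.5746]].

Step 4 — quadratic form (x̄ - mu_0)^T · S^{-1} · (x̄ - mu_0):
  S^{-1} · (x̄ - mu_0) = (-1.9859, 3.8451),
  (x̄ - mu_0)^T · [...] = (-2)·(-1.9859) + (5.75)·(3.8451) = 26.081.

Step 5 — scale by n: T² = 4 · 26.081 = 104.3239.

T² ≈ 104.3239


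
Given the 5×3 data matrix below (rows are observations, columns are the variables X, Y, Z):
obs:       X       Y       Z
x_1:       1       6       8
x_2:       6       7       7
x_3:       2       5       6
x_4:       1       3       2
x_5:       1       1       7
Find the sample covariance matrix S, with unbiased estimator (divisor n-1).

Step 1 — column means:
  mean(X) = (1 + 6 + 2 + 1 + 1) / 5 = 11/5 = 2.2
  mean(Y) = (6 + 7 + 5 + 3 + 1) / 5 = 22/5 = 4.4
  mean(Z) = (8 + 7 + 6 + 2 + 7) / 5 = 30/5 = 6

Step 2 — sample covariance S[i,j] = (1/(n-1)) · Σ_k (x_{k,i} - mean_i) · (x_{k,j} - mean_j), with n-1 = 4.
  S[X,X] = ((-1.2)·(-1.2) + (3.8)·(3.8) + (-0.2)·(-0.2) + (-1.2)·(-1.2) + (-1.2)·(-1.2)) / 4 = 18.8/4 = 4.7
  S[X,Y] = ((-1.2)·(1.6) + (3.8)·(2.6) + (-0.2)·(0.6) + (-1.2)·(-1.4) + (-1.2)·(-3.4)) / 4 = 13.6/4 = 3.4
  S[X,Z] = ((-1.2)·(2) + (3.8)·(1) + (-0.2)·(0) + (-1.2)·(-4) + (-1.2)·(1)) / 4 = 5/4 = 1.25
  S[Y,Y] = ((1.6)·(1.6) + (2.6)·(2.6) + (0.6)·(0.6) + (-1.4)·(-1.4) + (-3.4)·(-3.4)) / 4 = 23.2/4 = 5.8
  S[Y,Z] = ((1.6)·(2) + (2.6)·(1) + (0.6)·(0) + (-1.4)·(-4) + (-3.4)·(1)) / 4 = 8/4 = 2
  S[Z,Z] = ((2)·(2) + (1)·(1) + (0)·(0) + (-4)·(-4) + (1)·(1)) / 4 = 22/4 = 5.5

S is symmetric (S[j,i] = S[i,j]). Assembling:

S = [[4.7, 3.4, 1.25],
 [3.4, 5.8, 2],
 [1.25, 2, 5.5]]


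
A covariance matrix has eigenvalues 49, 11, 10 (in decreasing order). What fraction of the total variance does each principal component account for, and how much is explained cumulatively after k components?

Step 1 — total variance = trace(Sigma) = Σ λ_i = 49 + 11 + 10 = 70.

Step 2 — fraction explained by component i = λ_i / Σ λ:
  PC1: 49/70 = 0.7
  PC2: 11/70 = 0.1571
  PC3: 10/70 = 0.1429

Step 3 — cumulative fraction after k components = (λ_1 + ... + λ_k) / Σ λ:
  k = 1: 49/70 = 0.7
  k = 2: (49 + 11)/70 = 60/70 = 0.8571
  k = 3: (49 + 11 + 10)/70 = 70/70 = 1

Summary (fraction, with percent):

explained: PC1 0.7 (70%), PC2 0.1571 (15.71%), PC3 0.1429 (14.29%);  cumulative: 0.7, 0.8571, 1


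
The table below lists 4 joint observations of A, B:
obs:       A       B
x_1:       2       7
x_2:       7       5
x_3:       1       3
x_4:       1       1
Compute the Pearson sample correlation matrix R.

Step 1 — column means:
  mean(A) = (2 + 7 + 1 + 1) / 4 = 11/4 = 2.75
  mean(B) = (7 + 5 + 3 + 1) / 4 = 16/4 = 4

Step 2 — sample variances and covariances s[i,j] = (1/(n-1)) · Σ_k (x_{k,i} - mean_i) · (x_{k,j} - mean_j), with n-1 = 3:
  s[A,A] = ((-0.75)·(-0.75) + (4.25)·(4.25) + (-1.75)·(-1.75) + (-1.75)·(-1.75)) / 3 = 24.75/3 = 8.25
  s[A,B] = ((-0.75)·(3) + (4.25)·(1) + (-1.75)·(-1) + (-1.75)·(-3)) / 3 = 9/3 = 3
  s[B,B] = ((3)·(3) + (1)·(1) + (-1)·(-1) + (-3)·(-3)) / 3 = 20/3 = 6.6667
  Sample standard deviations s_i = √(s[i,i]):
  s(A) = √(8.25) = 2.8723
  s(B) = √(6.6667) = 2.582

Step 3 — r_{ij} = s_{ij} / (s_i · s_j):
  r[A,A] = 1 (diagonal).
  r[A,B] = 3 / (2.8723 · 2.582) = 3 / 7.4162 = 0.4045
  r[B,B] = 1 (diagonal).

R is symmetric with unit diagonal. Assembling:

R = [[1, 0.4045],
 [0.4045, 1]]


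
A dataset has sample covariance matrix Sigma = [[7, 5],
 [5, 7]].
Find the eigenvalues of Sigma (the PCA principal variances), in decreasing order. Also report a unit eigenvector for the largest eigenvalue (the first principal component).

Step 1 — characteristic polynomial of 2×2 Sigma:
  det(Sigma - λI) = λ² - trace · λ + det = 0.
  trace = 7 + 7 = 14, det = 7·7 - (5)² = 24.
Step 2 — discriminant:
  Δ = trace² - 4·det = 196 - 96 = 100.
Step 3 — eigenvalues:
  λ = (trace ± √Δ)/2 = (14 ± 10)/2,
  λ_1 = 12,  λ_2 = 2.

Step 4 — unit eigenvector for λ_1: solve (Sigma - λ_1 I)v = 0. First row:
  (7 - 12)·v_x + (5)·v_y = 0, i.e. (-5)·v_x + (5)·v_y = 0,
  so v ∝ (b, λ_1 - a) = (5, 5) = u.
  ||u|| = √((5)² + (5)²) = √(50) ≈ 7.0711,
  v_1 = u/||u|| ≈ (0.7071, 0.7071) (||v_1|| = 1).

λ_1 = 12,  λ_2 = 2;  v_1 ≈ (0.7071, 0.7071)


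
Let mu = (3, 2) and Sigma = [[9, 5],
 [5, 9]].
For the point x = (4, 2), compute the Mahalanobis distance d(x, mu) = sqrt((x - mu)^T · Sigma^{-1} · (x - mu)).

Step 1 — centre the observation: (x - mu) = (1, 0).

Step 2 — invert Sigma. det(Sigma) = 9·9 - (5)² = 56.
  Sigma^{-1} = (1/det) · [[d, -b], [-b, a]] = [[0.1607, -0.0893],
 [-0.0893, 0.1607]].

Step 3 — form the quadratic (x - mu)^T · Sigma^{-1} · (x - mu):
  Sigma^{-1} · (x - mu) = (0.1607, -0.0893).
  (x - mu)^T · [Sigma^{-1} · (x - mu)] = (1)·(0.1607) + (0)·(-0.0893) = 0.1607.

Step 4 — take square root: d = √(0.1607) ≈ 0.4009.

d(x, mu) = √(0.1607) ≈ 0.4009


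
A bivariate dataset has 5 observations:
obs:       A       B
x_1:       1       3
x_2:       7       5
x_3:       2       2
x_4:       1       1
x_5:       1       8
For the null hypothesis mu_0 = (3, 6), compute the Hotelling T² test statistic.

Step 1 — sample mean vector:
  mean(A) = (1 + 7 + 2 + 1 + 1) / 5 = 12/5 = 2.4
  mean(B) = (3 + 5 + 2 + 1 + 8) / 5 = 19/5 = 3.8
  x̄ = (2.4, 3.8),  deviation x̄ - mu_0 = (2.4, 3.8) - (3, 6) = (-0.6, -2.2).

Step 2 — sample covariance matrix, S[i,j] = (1/(n-1)) · Σ_k (x_{k,i} - mean_i) · (x_{k,j} - mean_j), divisor n-1 = 4:
  S[A,A] = ((-1.4)·(-1.4) + (4.6)·(4.6) + (-0.4)·(-0.4) + (-1.4)·(-1.4) + (-1.4)·(-1.4)) / 4 = 27.2/4 = 6.8
  S[A,B] = ((-1.4)·(-0.8) + (4.6)·(1.2) + (-0.4)·(-1.8) + (-1.4)·(-2.8) + (-1.4)·(4.2)) / 4 = 5.4/4 = 1.35
  S[B,B] = ((-0.8)·(-0.8) + (1.2)·(1.2) + (-1.8)·(-1.8) + (-2.8)·(-2.8) + (4.2)·(4.2)) / 4 = 30.8/4 = 7.7
  S = [[6.8, 1.35],
 [1.35, 7.7]].

Step 3 — invert S. det(S) = 6.8·7.7 - (1.35)² = 50.5375.
  S^{-1} = (1/det) · [[d, -b], [-b, a]] = [[0.1524, -0.0267],
 [-0.0267, 0.1346]].

Step 4 — quadratic form (x̄ - mu_0)^T · S^{-1} · (x̄ - mu_0):
  S^{-1} · (x̄ - mu_0) = (-0.0326, -0.28),
  (x̄ - mu_0)^T · [...] = (-0.6)·(-0.0326) + (-2.2)·(-0.28) = 0.6356.

Step 5 — scale by n: T² = 5 · 0.6356 = 3.1778.

T² ≈ 3.1778


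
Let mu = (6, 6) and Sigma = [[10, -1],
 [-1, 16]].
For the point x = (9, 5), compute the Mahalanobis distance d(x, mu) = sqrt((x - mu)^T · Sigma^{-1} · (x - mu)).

Step 1 — centre the observation: (x - mu) = (3, -1).

Step 2 — invert Sigma. det(Sigma) = 10·16 - (-1)² = 159.
  Sigma^{-1} = (1/det) · [[d, -b], [-b, a]] = [[0.1006, 0.0063],
 [0.0063, 0.0629]].

Step 3 — form the quadratic (x - mu)^T · Sigma^{-1} · (x - mu):
  Sigma^{-1} · (x - mu) = (0.2956, -0.044).
  (x - mu)^T · [Sigma^{-1} · (x - mu)] = (3)·(0.2956) + (-1)·(-0.044) = 0.9308.

Step 4 — take square root: d = √(0.9308) ≈ 0.9648.

d(x, mu) = √(0.9308) ≈ 0.9648


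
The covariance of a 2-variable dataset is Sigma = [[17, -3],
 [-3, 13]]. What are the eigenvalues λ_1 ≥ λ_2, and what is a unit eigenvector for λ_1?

Step 1 — characteristic polynomial of 2×2 Sigma:
  det(Sigma - λI) = λ² - trace · λ + det = 0.
  trace = 17 + 13 = 30, det = 17·13 - (-3)² = 212.
Step 2 — discriminant:
  Δ = trace² - 4·det = 900 - 848 = 52.
Step 3 — eigenvalues:
  λ = (trace ± √Δ)/2 = (30 ± 7.2111)/2,
  λ_1 = 18.6056,  λ_2 = 11.3944.

Step 4 — unit eigenvector for λ_1: solve (Sigma - λ_1 I)v = 0. First row:
  (17 - 18.6056)·v_x + (-3)·v_y = 0, i.e. (-1.6056)·v_x + (-3)·v_y = 0,
  so v ∝ (b, λ_1 - a) = (-3, 1.6056); multiply by -1 so the first entry is positive: u = (3, -1.6056).
  ||u|| = √((3)² + (-1.6056)²) = √(11.5778) ≈ 3.4026,
  v_1 = u/||u|| ≈ (0.8817, -0.4719) (||v_1|| = 1).

λ_1 = 18.6056,  λ_2 = 11.3944;  v_1 ≈ (0.8817, -0.4719)


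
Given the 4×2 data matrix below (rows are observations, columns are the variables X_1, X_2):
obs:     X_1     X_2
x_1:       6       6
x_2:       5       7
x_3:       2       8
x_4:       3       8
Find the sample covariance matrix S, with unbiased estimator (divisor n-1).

Step 1 — column means:
  mean(X_1) = (6 + 5 + 2 + 3) / 4 = 16/4 = 4
  mean(X_2) = (6 + 7 + 8 + 8) / 4 = 29/4 = 7.25

Step 2 — sample covariance S[i,j] = (1/(n-1)) · Σ_k (x_{k,i} - mean_i) · (x_{k,j} - mean_j), with n-1 = 3.
  S[X_1,X_1] = ((2)·(2) + (1)·(1) + (-2)·(-2) + (-1)·(-1)) / 3 = 10/3 = 3.3333
  S[X_1,X_2] = ((2)·(-1.25) + (1)·(-0.25) + (-2)·(0.75) + (-1)·(0.75)) / 3 = -5/3 = -1.6667
  S[X_2,X_2] = ((-1.25)·(-1.25) + (-0.25)·(-0.25) + (0.75)·(0.75) + (0.75)·(0.75)) / 3 = 2.75/3 = 0.9167

S is symmetric (S[j,i] = S[i,j]). Assembling:

S = [[3.3333, -1.6667],
 [-1.6667, 0.9167]]


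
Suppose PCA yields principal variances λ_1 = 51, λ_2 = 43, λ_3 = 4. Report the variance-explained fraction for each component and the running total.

Step 1 — total variance = trace(Sigma) = Σ λ_i = 51 + 43 + 4 = 98.

Step 2 — fraction explained by component i = λ_i / Σ λ:
  PC1: 51/98 = 0.5204
  PC2: 43/98 = 0.4388
  PC3: 4/98 = 0.0408

Step 3 — cumulative fraction after k components = (λ_1 + ... + λ_k) / Σ λ:
  k = 1: 51/98 = 0.5204
  k = 2: (51 + 43)/98 = 94/98 = 0.9592
  k = 3: (51 + 43 + 4)/98 = 98/98 = 1

Summary (fraction, with percent):

explained: PC1 0.5204 (52.04%), PC2 0.4388 (43.88%), PC3 0.0408 (4.08%);  cumulative: 0.5204, 0.9592, 1


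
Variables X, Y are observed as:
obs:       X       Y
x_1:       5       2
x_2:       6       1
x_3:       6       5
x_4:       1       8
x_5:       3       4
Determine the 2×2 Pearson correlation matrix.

Step 1 — column means:
  mean(X) = (5 + 6 + 6 + 1 + 3) / 5 = 21/5 = 4.2
  mean(Y) = (2 + 1 + 5 + 8 + 4) / 5 = 20/5 = 4

Step 2 — sample variances and covariances s[i,j] = (1/(n-1)) · Σ_k (x_{k,i} - mean_i) · (x_{k,j} - mean_j), with n-1 = 4:
  s[X,X] = ((0.8)·(0.8) + (1.8)·(1.8) + (1.8)·(1.8) + (-3.2)·(-3.2) + (-1.2)·(-1.2)) / 4 = 18.8/4 = 4.7
  s[X,Y] = ((0.8)·(-2) + (1.8)·(-3) + (1.8)·(1) + (-3.2)·(4) + (-1.2)·(0)) / 4 = -18/4 = -4.5
  s[Y,Y] = ((-2)·(-2) + (-3)·(-3) + (1)·(1) + (4)·(4) + (0)·(0)) / 4 = 30/4 = 7.5
  Sample standard deviations s_i = √(s[i,i]):
  s(X) = √(4.7) = 2.1679
  s(Y) = √(7.5) = 2.7386

Step 3 — r_{ij} = s_{ij} / (s_i · s_j):
  r[X,X] = 1 (diagonal).
  r[X,Y] = -4.5 / (2.1679 · 2.7386) = -4.5 / 5.9372 = -0.7579
  r[Y,Y] = 1 (diagonal).

R is symmetric with unit diagonal. Assembling:

R = [[1, -0.7579],
 [-0.7579, 1]]


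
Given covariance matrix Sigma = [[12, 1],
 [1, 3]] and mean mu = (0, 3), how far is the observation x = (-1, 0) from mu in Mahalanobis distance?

Step 1 — centre the observation: (x - mu) = (-1, -3).

Step 2 — invert Sigma. det(Sigma) = 12·3 - (1)² = 35.
  Sigma^{-1} = (1/det) · [[d, -b], [-b, a]] = [[0.0857, -0.0286],
 [-0.0286, 0.3429]].

Step 3 — form the quadratic (x - mu)^T · Sigma^{-1} · (x - mu):
  Sigma^{-1} · (x - mu) = (0, -1).
  (x - mu)^T · [Sigma^{-1} · (x - mu)] = (-1)·(0) + (-3)·(-1) = 3.

Step 4 — take square root: d = √(3) ≈ 1.7321.

d(x, mu) = √(3) ≈ 1.7321


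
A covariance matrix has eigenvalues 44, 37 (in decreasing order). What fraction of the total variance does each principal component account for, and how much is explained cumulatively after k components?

Step 1 — total variance = trace(Sigma) = Σ λ_i = 44 + 37 = 81.

Step 2 — fraction explained by component i = λ_i / Σ λ:
  PC1: 44/81 = 0.5432
  PC2: 37/81 = 0.4568

Step 3 — cumulative fraction after k components = (λ_1 + ... + λ_k) / Σ λ:
  k = 1: 44/81 = 0.5432
  k = 2: (44 + 37)/81 = 81/81 = 1

Summary (fraction, with percent):

explained: PC1 0.5432 (54.32%), PC2 0.4568 (45.68%);  cumulative: 0.5432, 1


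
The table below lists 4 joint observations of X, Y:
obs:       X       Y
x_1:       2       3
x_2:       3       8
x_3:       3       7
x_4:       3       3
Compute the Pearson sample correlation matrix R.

Step 1 — column means:
  mean(X) = (2 + 3 + 3 + 3) / 4 = 11/4 = 2.75
  mean(Y) = (3 + 8 + 7 + 3) / 4 = 21/4 = 5.25

Step 2 — sample variances and covariances s[i,j] = (1/(n-1)) · Σ_k (x_{k,i} - mean_i) · (x_{k,j} - mean_j), with n-1 = 3:
  s[X,X] = ((-0.75)·(-0.75) + (0.25)·(0.25) + (0.25)·(0.25) + (0.25)·(0.25)) / 3 = 0.75/3 = 0.25
  s[X,Y] = ((-0.75)·(-2.25) + (0.25)·(2.75) + (0.25)·(1.75) + (0.25)·(-2.25)) / 3 = 2.25/3 = 0.75
  s[Y,Y] = ((-2.25)·(-2.25) + (2.75)·(2.75) + (1.75)·(1.75) + (-2.25)·(-2.25)) / 3 = 20.75/3 = 6.9167
  Sample standard deviations s_i = √(s[i,i]):
  s(X) = √(0.25) = 0.5
  s(Y) = √(6.9167) = 2.63

Step 3 — r_{ij} = s_{ij} / (s_i · s_j):
  r[X,X] = 1 (diagonal).
  r[X,Y] = 0.75 / (0.5 · 2.63) = 0.75 / 1.315 = 0.5704
  r[Y,Y] = 1 (diagonal).

R is symmetric with unit diagonal. Assembling:

R = [[1, 0.5704],
 [0.5704, 1]]


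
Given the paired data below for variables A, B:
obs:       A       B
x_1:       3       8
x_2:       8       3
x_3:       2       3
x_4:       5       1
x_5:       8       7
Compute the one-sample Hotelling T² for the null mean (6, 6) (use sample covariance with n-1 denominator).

Step 1 — sample mean vector:
  mean(A) = (3 + 8 + 2 + 5 + 8) / 5 = 26/5 = 5.2
  mean(B) = (8 + 3 + 3 + 1 + 7) / 5 = 22/5 = 4.4
  x̄ = (5.2, 4.4),  deviation x̄ - mu_0 = (5.2, 4.4) - (6, 6) = (-0.8, -1.6).

Step 2 — sample covariance matrix, S[i,j] = (1/(n-1)) · Σ_k (x_{k,i} - mean_i) · (x_{k,j} - mean_j), divisor n-1 = 4:
  S[A,A] = ((-2.2)·(-2.2) + (2.8)·(2.8) + (-3.2)·(-3.2) + (-0.2)·(-0.2) + (2.8)·(2.8)) / 4 = 30.8/4 = 7.7
  S[A,B] = ((-2.2)·(3.6) + (2.8)·(-1.4) + (-3.2)·(-1.4) + (-0.2)·(-3.4) + (2.8)·(2.6)) / 4 = 0.6/4 = 0.15
  S[B,B] = ((3.6)·(3.6) + (-1.4)·(-1.4) + (-1.4)·(-1.4) + (-3.4)·(-3.4) + (2.6)·(2.6)) / 4 = 35.2/4 = 8.8
  S = [[7.7, 0.15],
 [0.15, 8.8]].

Step 3 — invert S. det(S) = 7.7·8.8 - (0.15)² = 67.7375.
  S^{-1} = (1/det) · [[d, -b], [-b, a]] = [[0.1299, -0.0022],
 [-0.0022, 0.1137]].

Step 4 — quadratic form (x̄ - mu_0)^T · S^{-1} · (x̄ - mu_0):
  S^{-1} · (x̄ - mu_0) = (-0.1004, -0.1801),
  (x̄ - mu_0)^T · [...] = (-0.8)·(-0.1004) + (-1.6)·(-0.1801) = 0.3685.

Step 5 — scale by n: T² = 5 · 0.3685 = 1.8424.

T² ≈ 1.8424


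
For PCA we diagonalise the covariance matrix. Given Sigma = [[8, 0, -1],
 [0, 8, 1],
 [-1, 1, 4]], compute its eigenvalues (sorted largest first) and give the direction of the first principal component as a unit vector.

Step 1 — characteristic polynomial p(λ) = det(λI - Sigma) = λ³ - tr·λ² + c_1·λ - det, where tr = trace, c_1 = sum of the principal 2×2 minors, det = det(Sigma):
  tr = 8 + 8 + 4 = 20,
  c_1 = (8·8 - (0)²) + (8·4 - (-1)²) + (8·4 - (1)²) = 64 + 31 + 31 = 126,
  det = 8·(8·4 - (1)²) - (0)·((0)·4 - (1)·(-1)) + (-1)·((0)·(1) - 8·(-1)) = 8·(31) - (0)·(1) + (-1)·(8) = 240.
  So p(λ) = λ³ - 20λ² + 126λ - 240.
Step 2 — look for an integer root (rational root theorem: any rational root is an integer divisor of 240). Testing λ = 8:
  p(8) = 512 - 1280 + 1008 - 240 = 0  ✓
  Dividing out (λ - 8): p(λ) = (λ - 8)(λ² - 12λ + 30).
Step 3 — remaining eigenvalues from the quadratic λ² - 12λ + 30 = 0:
  Δ = 12² - 4·30 = 144 - 120 = 24,  λ = (12 ± √24)/2 = (12 ± 4.899)/2 ≈ 8.4495 or 3.5505.
  Sorted: λ_1 = 8.4495,  λ_2 = 8,  λ_3 = 3.5505  (check: sum = 20 = tr ✓).

Step 4 — unit eigenvector for λ_1 ≈ 8.4495: v spans the null space of (Sigma - λ_1 I), whose rows are
  r_1 = (-0.4495, 0, -1),  r_2 = (0, -0.4495, 1),  r_3 = (-1, 1, -4.4495).
  v is orthogonal to every row, so take v ∝ r_1 × r_2 = ((0)·(1) - (-1)·(-0.4495), (-1)·(0) - (-0.4495)·(1), (-0.4495)·(-0.4495) - (0)·(0)) ≈ (-0.4495, 0.4495, 0.202).
  Rescale (multiply by -1 so the first nonzero entry is positive): u = (0.4495, -0.4495, -0.202).
  ||u|| = √((0.4495)² + (-0.4495)² + (-0.202)²) = √(0.4449) ≈ 0.667,  v_1 = u/||u|| ≈ (0.6739, -0.6739, -0.3029) (||v_1|| = 1).

λ_1 = 8.4495,  λ_2 = 8,  λ_3 = 3.5505;  v_1 ≈ (0.6739, -0.6739, -0.3029)


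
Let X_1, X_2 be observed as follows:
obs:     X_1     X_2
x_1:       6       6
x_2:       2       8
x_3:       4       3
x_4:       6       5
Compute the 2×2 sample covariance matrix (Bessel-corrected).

Step 1 — column means:
  mean(X_1) = (6 + 2 + 4 + 6) / 4 = 18/4 = 4.5
  mean(X_2) = (6 + 8 + 3 + 5) / 4 = 22/4 = 5.5

Step 2 — sample covariance S[i,j] = (1/(n-1)) · Σ_k (x_{k,i} - mean_i) · (x_{k,j} - mean_j), with n-1 = 3.
  S[X_1,X_1] = ((1.5)·(1.5) + (-2.5)·(-2.5) + (-0.5)·(-0.5) + (1.5)·(1.5)) / 3 = 11/3 = 3.6667
  S[X_1,X_2] = ((1.5)·(0.5) + (-2.5)·(2.5) + (-0.5)·(-2.5) + (1.5)·(-0.5)) / 3 = -5/3 = -1.6667
  S[X_2,X_2] = ((0.5)·(0.5) + (2.5)·(2.5) + (-2.5)·(-2.5) + (-0.5)·(-0.5)) / 3 = 13/3 = 4.3333

S is symmetric (S[j,i] = S[i,j]). Assembling:

S = [[3.6667, -1.6667],
 [-1.6667, 4.3333]]


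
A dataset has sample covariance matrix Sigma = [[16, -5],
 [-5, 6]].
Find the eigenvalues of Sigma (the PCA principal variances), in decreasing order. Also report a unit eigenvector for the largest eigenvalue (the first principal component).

Step 1 — characteristic polynomial of 2×2 Sigma:
  det(Sigma - λI) = λ² - trace · λ + det = 0.
  trace = 16 + 6 = 22, det = 16·6 - (-5)² = 71.
Step 2 — discriminant:
  Δ = trace² - 4·det = 484 - 284 = 200.
Step 3 — eigenvalues:
  λ = (trace ± √Δ)/2 = (22 ± 14.1421)/2,
  λ_1 = 18.0711,  λ_2 = 3.9289.

Step 4 — unit eigenvector for λ_1: solve (Sigma - λ_1 I)v = 0. First row:
  (16 - 18.0711)·v_x + (-5)·v_y = 0, i.e. (-2.0711)·v_x + (-5)·v_y = 0,
  so v ∝ (b, λ_1 - a) = (-5, 2.0711); multiply by -1 so the first entry is positive: u = (5, -2.0711).
  ||u|| = √((5)² + (-2.0711)²) = √(29.2893) ≈ 5.412,
  v_1 = u/||u|| ≈ (0.9239, -0.3827) (||v_1|| = 1).

λ_1 = 18.0711,  λ_2 = 3.9289;  v_1 ≈ (0.9239, -0.3827)


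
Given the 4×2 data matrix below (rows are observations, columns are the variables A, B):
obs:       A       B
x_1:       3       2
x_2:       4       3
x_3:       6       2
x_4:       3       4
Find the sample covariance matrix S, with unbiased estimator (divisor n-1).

Step 1 — column means:
  mean(A) = (3 + 4 + 6 + 3) / 4 = 16/4 = 4
  mean(B) = (2 + 3 + 2 + 4) / 4 = 11/4 = 2.75

Step 2 — sample covariance S[i,j] = (1/(n-1)) · Σ_k (x_{k,i} - mean_i) · (x_{k,j} - mean_j), with n-1 = 3.
  S[A,A] = ((-1)·(-1) + (0)·(0) + (2)·(2) + (-1)·(-1)) / 3 = 6/3 = 2
  S[A,B] = ((-1)·(-0.75) + (0)·(0.25) + (2)·(-0.75) + (-1)·(1.25)) / 3 = -2/3 = -0.6667
  S[B,B] = ((-0.75)·(-0.75) + (0.25)·(0.25) + (-0.75)·(-0.75) + (1.25)·(1.25)) / 3 = 2.75/3 = 0.9167

S is symmetric (S[j,i] = S[i,j]). Assembling:

S = [[2, -0.6667],
 [-0.6667, 0.9167]]


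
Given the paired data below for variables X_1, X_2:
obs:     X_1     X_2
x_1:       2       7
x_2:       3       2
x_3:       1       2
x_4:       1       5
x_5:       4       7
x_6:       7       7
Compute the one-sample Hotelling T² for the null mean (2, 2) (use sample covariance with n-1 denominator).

Step 1 — sample mean vector:
  mean(X_1) = (2 + 3 + 1 + 1 + 4 + 7) / 6 = 18/6 = 3
  mean(X_2) = (7 + 2 + 2 + 5 + 7 + 7) / 6 = 30/6 = 5
  x̄ = (3, 5),  deviation x̄ - mu_0 = (3, 5) - (2, 2) = (1, 3).

Step 2 — sample covariance matrix, S[i,j] = (1/(n-1)) · Σ_k (x_{k,i} - mean_i) · (x_{k,j} - mean_j), divisor n-1 = 5:
  S[X_1,X_1] = ((-1)·(-1) + (0)·(0) + (-2)·(-2) + (-2)·(-2) + (1)·(1) + (4)·(4)) / 5 = 26/5 = 5.2
  S[X_1,X_2] = ((-1)·(2) + (0)·(-3) + (-2)·(-3) + (-2)·(0) + (1)·(2) + (4)·(2)) / 5 = 14/5 = 2.8
  S[X_2,X_2] = ((2)·(2) + (-3)·(-3) + (-3)·(-3) + (0)·(0) + (2)·(2) + (2)·(2)) / 5 = 30/5 = 6
  S = [[5.2, 2.8],
 [2.8, 6]].

Step 3 — invert S. det(S) = 5.2·6 - (2.8)² = 23.36.
  S^{-1} = (1/det) · [[d, -b], [-b, a]] = [[0.2568, -0.1199],
 [-0.1199, 0.2226]].

Step 4 — quadratic form (x̄ - mu_0)^T · S^{-1} · (x̄ - mu_0):
  S^{-1} · (x̄ - mu_0) = (-0.1027, 0.5479),
  (x̄ - mu_0)^T · [...] = (1)·(-0.1027) + (3)·(0.5479) = 1.5411.

Step 5 — scale by n: T² = 6 · 1.5411 = 9.2466.

T² ≈ 9.2466


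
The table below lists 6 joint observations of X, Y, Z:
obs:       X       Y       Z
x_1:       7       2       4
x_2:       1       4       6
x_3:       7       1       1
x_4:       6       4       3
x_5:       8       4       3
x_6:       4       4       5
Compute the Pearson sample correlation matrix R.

Step 1 — column means:
  mean(X) = (7 + 1 + 7 + 6 + 8 + 4) / 6 = 33/6 = 5.5
  mean(Y) = (2 + 4 + 1 + 4 + 4 + 4) / 6 = 19/6 = 3.1667
  mean(Z) = (4 + 6 + 1 + 3 + 3 + 5) / 6 = 22/6 = 3.6667

Step 2 — sample variances and covariances s[i,j] = (1/(n-1)) · Σ_k (x_{k,i} - mean_i) · (x_{k,j} - mean_j), with n-1 = 5:
  s[X,X] = ((1.5)·(1.5) + (-4.5)·(-4.5) + (1.5)·(1.5) + (0.5)·(0.5) + (2.5)·(2.5) + (-1.5)·(-1.5)) / 5 = 33.5/5 = 6.7
  s[X,Y] = ((1.5)·(-1.1667) + (-4.5)·(0.8333) + (1.5)·(-2.1667) + (0.5)·(0.8333) + (2.5)·(0.8333) + (-1.5)·(0.8333)) / 5 = -7.5/5 = -1.5
  s[X,Z] = ((1.5)·(0.3333) + (-4.5)·(2.3333) + (1.5)·(-2.6667) + (0.5)·(-0.6667) + (2.5)·(-0.6667) + (-1.5)·(1.3333)) / 5 = -18/5 = -3.6
  s[Y,Y] = ((-1.1667)·(-1.1667) + (0.8333)·(0.8333) + (-2.1667)·(-2.1667) + (0.8333)·(0.8333) + (0.8333)·(0.8333) + (0.8333)·(0.8333)) / 5 = 8.8333/5 = 1.7667
  s[Y,Z] = ((-1.1667)·(0.3333) + (0.8333)·(2.3333) + (-2.1667)·(-2.6667) + (0.8333)·(-0.6667) + (0.8333)·(-0.6667) + (0.8333)·(1.3333)) / 5 = 7.3333/5 = 1.4667
  s[Z,Z] = ((0.3333)·(0.3333) + (2.3333)·(2.3333) + (-2.6667)·(-2.6667) + (-0.6667)·(-0.6667) + (-0.6667)·(-0.6667) + (1.3333)·(1.3333)) / 5 = 15.3333/5 = 3.0667
  Sample standard deviations s_i = √(s[i,i]):
  s(X) = √(6.7) = 2.5884
  s(Y) = √(1.7667) = 1.3292
  s(Z) = √(3.0667) = 1.7512

Step 3 — r_{ij} = s_{ij} / (s_i · s_j):
  r[X,X] = 1 (diagonal).
  r[X,Y] = -1.5 / (2.5884 · 1.3292) = -1.5 / 3.4404 = -0.436
  r[X,Z] = -3.6 / (2.5884 · 1.7512) = -3.6 / 4.5328 = -0.7942
  r[Y,Y] = 1 (diagonal).
  r[Y,Z] = 1.4667 / (1.3292 · 1.7512) = 1.4667 / 2.3276 = 0.6301
  r[Z,Z] = 1 (diagonal).

R is symmetric with unit diagonal. Assembling:

R = [[1, -0.436, -0.7942],
 [-0.436, 1, 0.6301],
 [-0.7942, 0.6301, 1]]


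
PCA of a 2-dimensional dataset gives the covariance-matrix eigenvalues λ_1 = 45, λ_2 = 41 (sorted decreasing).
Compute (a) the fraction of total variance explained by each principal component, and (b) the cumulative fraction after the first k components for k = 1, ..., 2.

Step 1 — total variance = trace(Sigma) = Σ λ_i = 45 + 41 = 86.

Step 2 — fraction explained by component i = λ_i / Σ λ:
  PC1: 45/86 = 0.5233
  PC2: 41/86 = 0.4767

Step 3 — cumulative fraction after k components = (λ_1 + ... + λ_k) / Σ λ:
  k = 1: 45/86 = 0.5233
  k = 2: (45 + 41)/86 = 86/86 = 1

Summary (fraction, with percent):

explained: PC1 0.5233 (52.33%), PC2 0.4767 (47.67%);  cumulative: 0.5233, 1


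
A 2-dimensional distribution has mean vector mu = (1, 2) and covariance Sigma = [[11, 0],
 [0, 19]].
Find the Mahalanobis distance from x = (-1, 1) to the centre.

Step 1 — centre the observation: (x - mu) = (-2, -1).

Step 2 — invert Sigma. det(Sigma) = 11·19 - (0)² = 209.
  Sigma^{-1} = (1/det) · [[d, -b], [-b, a]] = [[0.0909, 0],
 [0, 0.0526]].

Step 3 — form the quadratic (x - mu)^T · Sigma^{-1} · (x - mu):
  Sigma^{-1} · (x - mu) = (-0.1818, -0.0526).
  (x - mu)^T · [Sigma^{-1} · (x - mu)] = (-2)·(-0.1818) + (-1)·(-0.0526) = 0.4163.

Step 4 — take square root: d = √(0.4163) ≈ 0.6452.

d(x, mu) = √(0.4163) ≈ 0.6452


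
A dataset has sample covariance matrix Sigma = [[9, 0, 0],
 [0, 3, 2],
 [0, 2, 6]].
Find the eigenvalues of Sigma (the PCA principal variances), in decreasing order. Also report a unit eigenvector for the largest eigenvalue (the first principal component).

Step 1 — characteristic polynomial p(λ) = det(λI - Sigma) = λ³ - tr·λ² + c_1·λ - det, where tr = trace, c_1 = sum of the principal 2×2 minors, det = det(Sigma):
  tr = 9 + 3 + 6 = 18,
  c_1 = (9·3 - (0)²) + (9·6 - (0)²) + (3·6 - (2)²) = 27 + 54 + 14 = 95,
  det = 9·(3·6 - (2)²) - (0)·((0)·6 - (2)·(0)) + (0)·((0)·(2) - 3·(0)) = 9·(14) - (0)·(0) + (0)·(0) = 126.
  So p(λ) = λ³ - 18λ² + 95λ - 126.
Step 2 — look for an integer root (rational root theorem: any rational root is an integer divisor of 126). Testing λ = 2:
  p(2) = 8 - 72 + 190 - 126 = 0  ✓
  Dividing out (λ - 2): p(λ) = (λ - 2)(λ² - 16λ + 63).
Step 3 — remaining eigenvalues from the quadratic λ² - 16λ + 63 = 0:
  Δ = 16² - 4·63 = 256 - 252 = 4,  λ = (16 ± √4)/2 = (16 ± 2)/2 = 9 or 7.
  Sorted: λ_1 = 9,  λ_2 = 7,  λ_3 = 2  (check: sum = 18 = tr ✓).

Step 4 — unit eigenvector for λ_1 = 9: v spans the null space of (Sigma - λ_1 I), whose rows are
  r_1 = (0, 0, 0),  r_2 = (0, -6, 2),  r_3 = (0, 2, -3).
  v is orthogonal to every row, so take v ∝ r_2 × r_3 = ((-6)·(-3) - (2)·(2), (2)·(0) - (0)·(-3), (0)·(2) - (-6)·(0)) = (14, 0, 0).
  Rescale (divide by 14): u = (1, 0, 0).
  ||u|| = √((1)² + (0)² + (0)²) = √(1) = 1,  v_1 = u/||u|| ≈ (1, 0, 0) (||v_1|| = 1).

λ_1 = 9,  λ_2 = 7,  λ_3 = 2;  v_1 ≈ (1, 0, 0)


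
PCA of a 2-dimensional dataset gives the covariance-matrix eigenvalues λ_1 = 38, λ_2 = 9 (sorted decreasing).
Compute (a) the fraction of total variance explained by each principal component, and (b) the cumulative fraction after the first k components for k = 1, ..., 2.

Step 1 — total variance = trace(Sigma) = Σ λ_i = 38 + 9 = 47.

Step 2 — fraction explained by component i = λ_i / Σ λ:
  PC1: 38/47 = 0.8085
  PC2: 9/47 = 0.1915

Step 3 — cumulative fraction after k components = (λ_1 + ... + λ_k) / Σ λ:
  k = 1: 38/47 = 0.8085
  k = 2: (38 + 9)/47 = 47/47 = 1

Summary (fraction, with percent):

explained: PC1 0.8085 (80.85%), PC2 0.1915 (19.15%);  cumulative: 0.8085, 1


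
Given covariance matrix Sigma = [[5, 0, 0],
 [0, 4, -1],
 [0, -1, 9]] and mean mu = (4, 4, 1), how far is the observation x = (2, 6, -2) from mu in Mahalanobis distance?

Step 1 — centre the observation: (x - mu) = (-2, 2, -3).

Step 2 — invert Sigma (cofactor / det for 3×3, or solve directly):
  Sigma^{-1} = [[0.2, 0, 0],
 [0, 0.2571, 0.0286],
 [0, 0.0286, 0.1143]].

Step 3 — form the quadratic (x - mu)^T · Sigma^{-1} · (x - mu):
  Sigma^{-1} · (x - mu) = (-0.4, 0.4286, -0.2857).
  (x - mu)^T · [Sigma^{-1} · (x - mu)] = (-2)·(-0.4) + (2)·(0.4286) + (-3)·(-0.2857) = 2.5143.

Step 4 — take square root: d = √(2.5143) ≈ 1.5856.

d(x, mu) = √(2.5143) ≈ 1.5856


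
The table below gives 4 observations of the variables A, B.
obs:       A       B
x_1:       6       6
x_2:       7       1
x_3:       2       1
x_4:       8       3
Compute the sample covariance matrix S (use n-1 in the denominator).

Step 1 — column means:
  mean(A) = (6 + 7 + 2 + 8) / 4 = 23/4 = 5.75
  mean(B) = (6 + 1 + 1 + 3) / 4 = 11/4 = 2.75

Step 2 — sample covariance S[i,j] = (1/(n-1)) · Σ_k (x_{k,i} - mean_i) · (x_{k,j} - mean_j), with n-1 = 3.
  S[A,A] = ((0.25)·(0.25) + (1.25)·(1.25) + (-3.75)·(-3.75) + (2.25)·(2.25)) / 3 = 20.75/3 = 6.9167
  S[A,B] = ((0.25)·(3.25) + (1.25)·(-1.75) + (-3.75)·(-1.75) + (2.25)·(0.25)) / 3 = 5.75/3 = 1.9167
  S[B,B] = ((3.25)·(3.25) + (-1.75)·(-1.75) + (-1.75)·(-1.75) + (0.25)·(0.25)) / 3 = 16.75/3 = 5.5833

S is symmetric (S[j,i] = S[i,j]). Assembling:

S = [[6.9167, 1.9167],
 [1.9167, 5.5833]]


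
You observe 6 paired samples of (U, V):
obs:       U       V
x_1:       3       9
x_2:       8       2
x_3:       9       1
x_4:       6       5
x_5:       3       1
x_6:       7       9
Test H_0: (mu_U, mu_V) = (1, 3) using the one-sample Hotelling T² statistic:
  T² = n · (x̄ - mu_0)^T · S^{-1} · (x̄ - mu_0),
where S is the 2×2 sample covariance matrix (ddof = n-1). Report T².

Step 1 — sample mean vector:
  mean(U) = (3 + 8 + 9 + 6 + 3 + 7) / 6 = 36/6 = 6
  mean(V) = (9 + 2 + 1 + 5 + 1 + 9) / 6 = 27/6 = 4.5
  x̄ = (6, 4.5),  deviation x̄ - mu_0 = (6, 4.5) - (1, 3) = (5, 1.5).

Step 2 — sample covariance matrix, S[i,j] = (1/(n-1)) · Σ_k (x_{k,i} - mean_i) · (x_{k,j} - mean_j), divisor n-1 = 5:
  S[U,U] = ((-3)·(-3) + (2)·(2) + (3)·(3) + (0)·(0) + (-3)·(-3) + (1)·(1)) / 5 = 32/5 = 6.4
  S[U,V] = ((-3)·(4.5) + (2)·(-2.5) + (3)·(-3.5) + (0)·(0.5) + (-3)·(-3.5) + (1)·(4.5)) / 5 = -14/5 = -2.8
  S[V,V] = ((4.5)·(4.5) + (-2.5)·(-2.5) + (-3.5)·(-3.5) + (0.5)·(0.5) + (-3.5)·(-3.5) + (4.5)·(4.5)) / 5 = 71.5/5 = 14.3
  S = [[6.4, -2.8],
 [-2.8, 14.3]].

Step 3 — invert S. det(S) = 6.4·14.3 - (-2.8)² = 83.68.
  S^{-1} = (1/det) · [[d, -b], [-b, a]] = [[0.1709, 0.0335],
 [0.0335, 0.0765]].

Step 4 — quadratic form (x̄ - mu_0)^T · S^{-1} · (x̄ - mu_0):
  S^{-1} · (x̄ - mu_0) = (0.9046, 0.282),
  (x̄ - mu_0)^T · [...] = (5)·(0.9046) + (1.5)·(0.282) = 4.9462.

Step 5 — scale by n: T² = 6 · 4.9462 = 29.6773.

T² ≈ 29.6773


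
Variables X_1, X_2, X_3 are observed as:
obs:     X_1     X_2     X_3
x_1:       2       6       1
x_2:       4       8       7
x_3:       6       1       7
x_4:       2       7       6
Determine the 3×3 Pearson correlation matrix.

Step 1 — column means:
  mean(X_1) = (2 + 4 + 6 + 2) / 4 = 14/4 = 3.5
  mean(X_2) = (6 + 8 + 1 + 7) / 4 = 22/4 = 5.5
  mean(X_3) = (1 + 7 + 7 + 6) / 4 = 21/4 = 5.25

Step 2 — sample variances and covariances s[i,j] = (1/(n-1)) · Σ_k (x_{k,i} - mean_i) · (x_{k,j} - mean_j), with n-1 = 3:
  s[X_1,X_1] = ((-1.5)·(-1.5) + (0.5)·(0.5) + (2.5)·(2.5) + (-1.5)·(-1.5)) / 3 = 11/3 = 3.6667
  s[X_1,X_2] = ((-1.5)·(0.5) + (0.5)·(2.5) + (2.5)·(-4.5) + (-1.5)·(1.5)) / 3 = -13/3 = -4.3333
  s[X_1,X_3] = ((-1.5)·(-4.25) + (0.5)·(1.75) + (2.5)·(1.75) + (-1.5)·(0.75)) / 3 = 10.5/3 = 3.5
  s[X_2,X_2] = ((0.5)·(0.5) + (2.5)·(2.5) + (-4.5)·(-4.5) + (1.5)·(1.5)) / 3 = 29/3 = 9.6667
  s[X_2,X_3] = ((0.5)·(-4.25) + (2.5)·(1.75) + (-4.5)·(1.75) + (1.5)·(0.75)) / 3 = -4.5/3 = -1.5
  s[X_3,X_3] = ((-4.25)·(-4.25) + (1.75)·(1.75) + (1.75)·(1.75) + (0.75)·(0.75)) / 3 = 24.75/3 = 8.25
  Sample standard deviations s_i = √(s[i,i]):
  s(X_1) = √(3.6667) = 1.9149
  s(X_2) = √(9.6667) = 3.1091
  s(X_3) = √(8.25) = 2.8723

Step 3 — r_{ij} = s_{ij} / (s_i · s_j):
  r[X_1,X_1] = 1 (diagonal).
  r[X_1,X_2] = -4.3333 / (1.9149 · 3.1091) = -4.3333 / 5.9535 = -0.7279
  r[X_1,X_3] = 3.5 / (1.9149 · 2.8723) = 3.5 / 5.5 = 0.6364
  r[X_2,X_2] = 1 (diagonal).
  r[X_2,X_3] = -1.5 / (3.1091 · 2.8723) = -1.5 / 8.9303 = -0.168
  r[X_3,X_3] = 1 (diagonal).

R is symmetric with unit diagonal. Assembling:

R = [[1, -0.7279, 0.6364],
 [-0.7279, 1, -0.168],
 [0.6364, -0.168, 1]]


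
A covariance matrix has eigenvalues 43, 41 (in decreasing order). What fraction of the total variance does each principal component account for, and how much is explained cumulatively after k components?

Step 1 — total variance = trace(Sigma) = Σ λ_i = 43 + 41 = 84.

Step 2 — fraction explained by component i = λ_i / Σ λ:
  PC1: 43/84 = 0.5119
  PC2: 41/84 = 0.4881

Step 3 — cumulative fraction after k components = (λ_1 + ... + λ_k) / Σ λ:
  k = 1: 43/84 = 0.5119
  k = 2: (43 + 41)/84 = 84/84 = 1

Summary (fraction, with percent):

explained: PC1 0.5119 (51.19%), PC2 0.4881 (48.81%);  cumulative: 0.5119, 1


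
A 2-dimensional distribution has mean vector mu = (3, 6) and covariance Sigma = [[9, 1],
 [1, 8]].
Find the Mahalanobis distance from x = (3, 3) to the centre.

Step 1 — centre the observation: (x - mu) = (0, -3).

Step 2 — invert Sigma. det(Sigma) = 9·8 - (1)² = 71.
  Sigma^{-1} = (1/det) · [[d, -b], [-b, a]] = [[0.1127, -0.0141],
 [-0.0141, 0.1268]].

Step 3 — form the quadratic (x - mu)^T · Sigma^{-1} · (x - mu):
  Sigma^{-1} · (x - mu) = (0.0423, -0.3803).
  (x - mu)^T · [Sigma^{-1} · (x - mu)] = (0)·(0.0423) + (-3)·(-0.3803) = 1.1408.

Step 4 — take square root: d = √(1.1408) ≈ 1.0681.

d(x, mu) = √(1.1408) ≈ 1.0681


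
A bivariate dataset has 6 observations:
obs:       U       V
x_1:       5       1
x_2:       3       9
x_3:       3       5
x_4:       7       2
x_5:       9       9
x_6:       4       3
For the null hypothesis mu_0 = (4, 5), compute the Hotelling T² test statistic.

Step 1 — sample mean vector:
  mean(U) = (5 + 3 + 3 + 7 + 9 + 4) / 6 = 31/6 = 5.1667
  mean(V) = (1 + 9 + 5 + 2 + 9 + 3) / 6 = 29/6 = 4.8333
  x̄ = (5.1667, 4.8333),  deviation x̄ - mu_0 = (5.1667, 4.8333) - (4, 5) = (1.1667, -0.1667).

Step 2 — sample covariance matrix, S[i,j] = (1/(n-1)) · Σ_k (x_{k,i} - mean_i) · (x_{k,j} - mean_j), divisor n-1 = 5:
  S[U,U] = ((-0.1667)·(-0.1667) + (-2.1667)·(-2.1667) + (-2.1667)·(-2.1667) + (1.8333)·(1.8333) + (3.8333)·(3.8333) + (-1.1667)·(-1.1667)) / 5 = 28.8333/5 = 5.7667
  S[U,V] = ((-0.1667)·(-3.8333) + (-2.1667)·(4.1667) + (-2.1667)·(0.1667) + (1.8333)·(-2.8333) + (3.8333)·(4.1667) + (-1.1667)·(-1.8333)) / 5 = 4.1667/5 = 0.8333
  S[V,V] = ((-3.8333)·(-3.8333) + (4.1667)·(4.1667) + (0.1667)·(0.1667) + (-2.8333)·(-2.8333) + (4.1667)·(4.1667) + (-1.8333)·(-1.8333)) / 5 = 60.8333/5 = 12.1667
  S = [[5.7667, 0.8333],
 [0.8333, 12.1667]].

Step 3 — invert S. det(S) = 5.7667·12.1667 - (0.8333)² = 69.4667.
  S^{-1} = (1/det) · [[d, -b], [-b, a]] = [[0.1751, -0.012],
 [-0.012, 0.083]].

Step 4 — quadratic form (x̄ - mu_0)^T · S^{-1} · (x̄ - mu_0):
  S^{-1} · (x̄ - mu_0) = (0.2063, -0.0278),
  (x̄ - mu_0)^T · [...] = (1.1667)·(0.2063) + (-0.1667)·(-0.0278) = 0.2454.

Step 5 — scale by n: T² = 6 · 0.2454 = 1.4722.

T² ≈ 1.4722
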